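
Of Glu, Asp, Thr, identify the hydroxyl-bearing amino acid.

Serine (S), threonine (T), and tyrosine (Y) each carry a hydroxyl group on the side chain.
Of the listed options, only Thr belongs to this group.

Thr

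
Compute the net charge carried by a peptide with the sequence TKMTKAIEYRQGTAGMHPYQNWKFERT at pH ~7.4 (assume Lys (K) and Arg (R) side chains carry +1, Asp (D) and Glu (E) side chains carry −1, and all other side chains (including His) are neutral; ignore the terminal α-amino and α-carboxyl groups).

+3

Positive (K, R): K2, K5, R10, K23, R26 → +5.
Negative (D, E): E8, E25 → −2.
Net charge = (+5) + (−2) = +3.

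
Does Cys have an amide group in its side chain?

Asparagine (N) and glutamine (Q) have uncharged amide side chains.
Cysteine is not in this group.

No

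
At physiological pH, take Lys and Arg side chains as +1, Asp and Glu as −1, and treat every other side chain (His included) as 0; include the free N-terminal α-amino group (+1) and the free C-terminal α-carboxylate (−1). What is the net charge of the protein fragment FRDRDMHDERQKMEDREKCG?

Positive (K, R): R2, R4, R10, K12, R16, K18 → +6.
Negative (D, E): D3, D5, D8, E9, E14, D15, E17 → −7.
The N-terminus (+1) and C-terminus (−1) cancel.
Net charge = (+6) + (−7) = −1.

-1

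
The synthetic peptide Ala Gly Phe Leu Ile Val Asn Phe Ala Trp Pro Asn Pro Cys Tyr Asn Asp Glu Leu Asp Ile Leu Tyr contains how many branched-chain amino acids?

6

V, L, and I make up the branched-chain aliphatic group.
Matching residues: Leu4, Ile5, Val6, Leu19, Ile21, Leu22.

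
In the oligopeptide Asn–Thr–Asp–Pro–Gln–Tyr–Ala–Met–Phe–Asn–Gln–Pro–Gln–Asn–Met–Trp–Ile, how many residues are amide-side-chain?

Only N (asparagine) and Q (glutamine) carry a side-chain carboxamide.
Matching residues: Asn1, Gln5, Asn10, Gln11, Gln13, Asn14.

6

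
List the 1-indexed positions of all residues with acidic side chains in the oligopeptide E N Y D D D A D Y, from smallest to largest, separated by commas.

Only D (aspartate) and E (glutamate) carry a side-chain carboxylic acid.
Matching residues: E1, D4, D5, D6, D8.

1, 4, 5, 6, 8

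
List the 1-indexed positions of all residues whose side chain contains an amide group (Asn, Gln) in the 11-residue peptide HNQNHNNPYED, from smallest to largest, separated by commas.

2, 3, 4, 6, 7

Matching residues: N2, Q3, N4, N6, N7.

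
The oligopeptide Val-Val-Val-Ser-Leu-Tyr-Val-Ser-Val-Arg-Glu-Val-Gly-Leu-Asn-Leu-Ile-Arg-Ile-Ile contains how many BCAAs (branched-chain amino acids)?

12

Valine (V), leucine (L), and isoleucine (I) are the branched-chain amino acids.
Matching residues: Val1, Val2, Val3, Leu5, Val7, Val9, Val12, Leu14, Leu16, Ile17, Ile19, Ile20.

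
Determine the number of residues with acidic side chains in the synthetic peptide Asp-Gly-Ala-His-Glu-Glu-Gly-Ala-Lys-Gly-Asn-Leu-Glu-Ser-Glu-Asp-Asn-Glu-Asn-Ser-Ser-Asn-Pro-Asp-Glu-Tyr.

9

Only D (aspartate) and E (glutamate) carry a side-chain carboxylic acid.
Matching residues: Asp1, Glu5, Glu6, Glu13, Glu15, Asp16, Glu18, Asp24, Glu25.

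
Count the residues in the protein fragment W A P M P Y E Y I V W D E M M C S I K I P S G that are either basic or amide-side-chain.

1

Basic: H, K, R. Amide-side-chain: N, Q.
Basic residues here: K19 (1).
Amide-side-chain residues here: none (0).
The two groups share no amino acid, so total = 1 + 0 = 1.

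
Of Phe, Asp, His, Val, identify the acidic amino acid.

Asp

Aspartate (D) and glutamate (E) have carboxylic-acid side chains and are the acidic amino acids.
Of the listed options, only Asp belongs to this group.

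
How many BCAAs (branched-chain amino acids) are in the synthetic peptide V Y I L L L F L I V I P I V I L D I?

14

The BCAAs are Val, Leu, and Ile — aliphatic side chains with a branch point.
Matching residues: V1, I3, L4, L5, L6, L8, I9, V10, I11, I13, V14, I15, L16, I18.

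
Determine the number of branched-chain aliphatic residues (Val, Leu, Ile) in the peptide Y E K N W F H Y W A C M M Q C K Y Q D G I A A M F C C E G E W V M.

Matching residues: I21, V32.

2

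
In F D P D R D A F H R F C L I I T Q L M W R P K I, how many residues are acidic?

3

The acidic residues are Asp (D) and Glu (E), whose side chains end in a carboxylate group.
Matching residues: D2, D4, D6.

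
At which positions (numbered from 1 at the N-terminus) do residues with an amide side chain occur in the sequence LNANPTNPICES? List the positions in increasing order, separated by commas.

The amide-side-chain residues are Asn (N) and Gln (Q).
Matching residues: N2, N4, N7.

2, 4, 7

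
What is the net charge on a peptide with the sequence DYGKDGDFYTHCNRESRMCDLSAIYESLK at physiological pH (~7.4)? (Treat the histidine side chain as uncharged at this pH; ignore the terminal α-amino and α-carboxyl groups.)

-2

The side chains ionized at physiological pH are Lys/Arg (+1) and Asp/Glu (−1); with His treated as neutral, nothing else contributes.
Positive (K, R): K4, R14, R17, K29 → +4.
Negative (D, E): D1, D5, D7, E15, D20, E26 → −6.
Net charge = (+4) + (−6) = −2.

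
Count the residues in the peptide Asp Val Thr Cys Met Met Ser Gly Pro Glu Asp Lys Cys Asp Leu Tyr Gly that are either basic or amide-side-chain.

Basic: H, K, R. Amide-side-chain: N, Q.
Basic residues here: Lys12 (1).
Amide-side-chain residues here: none (0).
The two groups share no amino acid, so total = 1 + 0 = 1.

1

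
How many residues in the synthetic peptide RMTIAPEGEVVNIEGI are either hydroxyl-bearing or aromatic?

1

Hydroxyl-bearing: S, T, Y. Aromatic: F, W, Y.
Hydroxyl-bearing residues here: T3 (1).
Aromatic residues here: none (0).
(Y belongs to both groups, but none appear in this sequence.) Total = 1 + 0 = 1.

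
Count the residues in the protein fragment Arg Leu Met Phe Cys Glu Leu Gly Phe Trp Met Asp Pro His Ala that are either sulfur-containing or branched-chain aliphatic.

Sulfur-containing: C, M. Branched-chain aliphatic: I, L, V.
Sulfur-containing residues here: Met3, Cys5, Met11 (3).
Branched-chain aliphatic residues here: Leu2, Leu7 (2).
The two groups share no amino acid, so total = 3 + 2 = 5.

5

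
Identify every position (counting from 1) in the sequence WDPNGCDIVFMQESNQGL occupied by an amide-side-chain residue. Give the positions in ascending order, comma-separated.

The amide-side-chain residues are Asn (N) and Gln (Q).
Matching residues: N4, Q12, N15, Q16.

4, 12, 15, 16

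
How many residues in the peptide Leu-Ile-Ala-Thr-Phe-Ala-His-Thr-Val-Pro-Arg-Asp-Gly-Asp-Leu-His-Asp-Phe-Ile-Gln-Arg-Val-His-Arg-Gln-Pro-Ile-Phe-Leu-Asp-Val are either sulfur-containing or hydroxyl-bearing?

Sulfur-containing: C, M. Hydroxyl-bearing: S, T, Y.
Sulfur-containing residues here: none (0).
Hydroxyl-bearing residues here: Thr4, Thr8 (2).
The two groups share no amino acid, so total = 0 + 2 = 2.

2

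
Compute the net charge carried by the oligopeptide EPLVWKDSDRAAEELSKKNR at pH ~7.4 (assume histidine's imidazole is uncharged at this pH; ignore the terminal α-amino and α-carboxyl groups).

0

The side chains ionized at physiological pH are Lys/Arg (+1) and Asp/Glu (−1); with His treated as neutral, nothing else contributes.
Positive (K, R): K6, R10, K17, K18, R20 → +5.
Negative (D, E): E1, D7, D9, E13, E14 → −5.
Net charge = (+5) + (−5) = 0.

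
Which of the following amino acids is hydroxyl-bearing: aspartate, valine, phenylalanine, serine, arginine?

S, T, and Y are the three residues with a side-chain hydroxyl.
Of the listed options, only serine belongs to this group.

serine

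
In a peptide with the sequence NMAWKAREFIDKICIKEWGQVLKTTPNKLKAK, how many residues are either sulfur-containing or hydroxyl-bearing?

4

Sulfur-containing: C, M. Hydroxyl-bearing: S, T, Y.
Sulfur-containing residues here: M2, C14 (2).
Hydroxyl-bearing residues here: T24, T25 (2).
The two groups share no amino acid, so total = 2 + 2 = 4.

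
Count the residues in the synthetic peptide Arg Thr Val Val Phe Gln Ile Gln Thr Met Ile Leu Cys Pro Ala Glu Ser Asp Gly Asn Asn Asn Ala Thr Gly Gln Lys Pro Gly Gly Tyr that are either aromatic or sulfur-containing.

4

Aromatic: F, W, Y. Sulfur-containing: C, M.
Aromatic residues here: Phe5, Tyr31 (2).
Sulfur-containing residues here: Met10, Cys13 (2).
The two groups share no amino acid, so total = 2 + 2 = 4.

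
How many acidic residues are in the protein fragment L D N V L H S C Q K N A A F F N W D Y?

Only D (aspartate) and E (glutamate) carry a side-chain carboxylic acid.
Matching residues: D2, D18.

2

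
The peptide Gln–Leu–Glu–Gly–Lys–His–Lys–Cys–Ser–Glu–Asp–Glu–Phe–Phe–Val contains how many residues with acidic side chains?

The acidic residues are Asp (D) and Glu (E), whose side chains end in a carboxylate group.
Matching residues: Glu3, Glu10, Asp11, Glu12.

4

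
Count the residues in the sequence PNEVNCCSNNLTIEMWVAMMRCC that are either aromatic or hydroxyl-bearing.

Aromatic: F, W, Y. Hydroxyl-bearing: S, T, Y.
Aromatic residues here: W16 (1).
Hydroxyl-bearing residues here: S8, T12 (2).
(Y belongs to both groups, but none appear in this sequence.) Total = 1 + 2 = 3.

3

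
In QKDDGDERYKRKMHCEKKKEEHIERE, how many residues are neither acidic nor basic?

6

Acidic: D, E. Basic: K, R, H. All other residues are neither.
Matching residues: Q1, G5, Y9, M13, C15, I23.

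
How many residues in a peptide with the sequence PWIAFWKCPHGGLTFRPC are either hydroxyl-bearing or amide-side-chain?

Hydroxyl-bearing: S, T, Y. Amide-side-chain: N, Q.
Hydroxyl-bearing residues here: T14 (1).
Amide-side-chain residues here: none (0).
The two groups share no amino acid, so total = 1 + 0 = 1.

1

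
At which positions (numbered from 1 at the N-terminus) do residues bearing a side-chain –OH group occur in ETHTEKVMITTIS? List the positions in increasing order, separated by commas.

S, T, and Y are the three residues with a side-chain hydroxyl.
Matching residues: T2, T4, T10, T11, S13.

2, 4, 10, 11, 13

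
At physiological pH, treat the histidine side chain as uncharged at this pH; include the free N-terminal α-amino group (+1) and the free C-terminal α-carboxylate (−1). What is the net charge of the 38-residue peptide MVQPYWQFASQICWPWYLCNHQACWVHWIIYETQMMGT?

The side chains ionized at physiological pH are Lys/Arg (+1) and Asp/Glu (−1); with His treated as neutral, nothing else contributes.
Positive (K, R): none → +0.
Negative (D, E): E32 → −1.
The N-terminus (+1) and C-terminus (−1) cancel.
Net charge = (+0) + (−1) = −1.

-1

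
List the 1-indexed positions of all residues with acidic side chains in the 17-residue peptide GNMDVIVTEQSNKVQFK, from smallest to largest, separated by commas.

4, 9

Only D (aspartate) and E (glutamate) carry a side-chain carboxylic acid.
Matching residues: D4, E9.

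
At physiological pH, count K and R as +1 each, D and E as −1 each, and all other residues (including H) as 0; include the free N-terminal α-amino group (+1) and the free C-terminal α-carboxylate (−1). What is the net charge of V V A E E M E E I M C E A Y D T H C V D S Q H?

Positive (K, R): none → +0.
Negative (D, E): E4, E5, E7, E8, E12, D15, D20 → −7.
The N-terminus (+1) and C-terminus (−1) cancel.
Net charge = (+0) + (−7) = −7.

-7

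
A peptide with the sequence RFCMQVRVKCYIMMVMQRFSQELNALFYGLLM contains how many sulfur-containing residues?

7

Cysteine (C, thiol) and methionine (M, thioether) are the two sulfur-containing amino acids.
Matching residues: C3, M4, C10, M13, M14, M16, M32.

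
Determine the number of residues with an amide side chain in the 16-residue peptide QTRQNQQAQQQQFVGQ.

The amide-side-chain residues are Asn (N) and Gln (Q).
Matching residues: Q1, Q4, N5, Q6, Q7, Q9, Q10, Q11, Q12, Q16.

10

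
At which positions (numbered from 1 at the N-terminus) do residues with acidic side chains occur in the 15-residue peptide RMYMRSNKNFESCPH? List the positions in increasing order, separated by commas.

11

Only D (aspartate) and E (glutamate) carry a side-chain carboxylic acid.
Matching residues: E11.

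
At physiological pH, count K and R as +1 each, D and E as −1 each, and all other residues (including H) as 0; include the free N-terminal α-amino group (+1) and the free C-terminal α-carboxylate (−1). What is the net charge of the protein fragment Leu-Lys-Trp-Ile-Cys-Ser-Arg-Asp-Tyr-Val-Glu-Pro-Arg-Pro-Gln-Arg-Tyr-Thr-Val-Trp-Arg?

+3

Positive (K, R): Lys2, Arg7, Arg13, Arg16, Arg21 → +5.
Negative (D, E): Asp8, Glu11 → −2.
The N-terminus (+1) and C-terminus (−1) cancel.
Net charge = (+5) + (−2) = +3.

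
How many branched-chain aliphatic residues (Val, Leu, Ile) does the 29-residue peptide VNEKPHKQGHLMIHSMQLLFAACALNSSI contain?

Matching residues: V1, L11, I13, L18, L19, L25, I29.

7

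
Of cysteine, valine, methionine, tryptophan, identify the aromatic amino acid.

Phenylalanine (F), tryptophan (W), and tyrosine (Y) have aromatic ring side chains.
Of the listed options, only tryptophan belongs to this group.

tryptophan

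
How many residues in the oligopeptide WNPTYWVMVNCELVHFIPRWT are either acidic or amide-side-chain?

3

Acidic: D, E. Amide-side-chain: N, Q.
Acidic residues here: E12 (1).
Amide-side-chain residues here: N2, N10 (2).
The two groups share no amino acid, so total = 1 + 2 = 3.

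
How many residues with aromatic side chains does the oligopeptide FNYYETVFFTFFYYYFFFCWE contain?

14

F, W, and Y each carry an aromatic ring on the side chain.
Matching residues: F1, Y3, Y4, F8, F9, F11, F12, Y13, Y14, Y15, F16, F17, F18, W20.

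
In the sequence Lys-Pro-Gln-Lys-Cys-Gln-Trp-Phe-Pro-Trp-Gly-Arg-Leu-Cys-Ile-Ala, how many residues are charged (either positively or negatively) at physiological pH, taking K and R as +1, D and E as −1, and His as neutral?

3

Charged side chains at pH ~7.4: K, R (positive); D, E (negative).
Matching residues: Lys1, Lys4, Arg12.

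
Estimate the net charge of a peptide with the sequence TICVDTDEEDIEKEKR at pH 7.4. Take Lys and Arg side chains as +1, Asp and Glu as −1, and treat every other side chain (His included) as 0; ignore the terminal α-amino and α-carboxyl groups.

Positive (K, R): K13, K15, R16 → +3.
Negative (D, E): D5, D7, E8, E9, D10, E12, E14 → −7.
Net charge = (+3) + (−7) = −4.

-4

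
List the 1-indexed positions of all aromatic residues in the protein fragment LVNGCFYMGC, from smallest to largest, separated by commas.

6, 7

The aromatic amino acids are Phe (F, benzyl), Trp (W, indole), and Tyr (Y, phenol).
Matching residues: F6, Y7.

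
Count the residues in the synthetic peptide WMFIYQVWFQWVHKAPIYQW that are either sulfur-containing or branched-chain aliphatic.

Sulfur-containing: C, M. Branched-chain aliphatic: I, L, V.
Sulfur-containing residues here: M2 (1).
Branched-chain aliphatic residues here: I4, V7, V12, I17 (4).
The two groups share no amino acid, so total = 1 + 4 = 5.

5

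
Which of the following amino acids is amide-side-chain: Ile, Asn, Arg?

Asn

The amide-side-chain residues are Asn (N) and Gln (Q).
Of the listed options, only Asn belongs to this group.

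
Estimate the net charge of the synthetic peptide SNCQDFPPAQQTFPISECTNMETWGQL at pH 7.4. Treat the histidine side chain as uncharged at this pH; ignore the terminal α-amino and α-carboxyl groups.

-3

The side chains ionized at physiological pH are Lys/Arg (+1) and Asp/Glu (−1); with His treated as neutral, nothing else contributes.
Positive (K, R): none → +0.
Negative (D, E): D5, E17, E22 → −3.
Net charge = (+0) + (−3) = −3.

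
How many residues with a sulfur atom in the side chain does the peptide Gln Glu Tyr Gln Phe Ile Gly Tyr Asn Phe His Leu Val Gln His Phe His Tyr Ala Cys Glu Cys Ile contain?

The sulfur-bearing residues are cysteine (–SH) and methionine (–S–CH₃).
Matching residues: Cys20, Cys22.

2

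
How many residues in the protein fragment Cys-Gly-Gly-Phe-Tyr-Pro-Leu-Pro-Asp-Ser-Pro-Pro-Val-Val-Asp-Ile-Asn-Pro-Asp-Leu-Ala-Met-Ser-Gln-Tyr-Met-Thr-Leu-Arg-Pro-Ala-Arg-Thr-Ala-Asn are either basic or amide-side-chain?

Basic: H, K, R. Amide-side-chain: N, Q.
Basic residues here: Arg29, Arg32 (2).
Amide-side-chain residues here: Asn17, Gln24, Asn35 (3).
The two groups share no amino acid, so total = 2 + 3 = 5.

5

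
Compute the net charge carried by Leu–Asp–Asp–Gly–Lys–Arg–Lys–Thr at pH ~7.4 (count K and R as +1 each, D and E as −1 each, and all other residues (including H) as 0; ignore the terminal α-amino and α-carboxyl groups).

Positive (K, R): Lys5, Arg6, Lys7 → +3.
Negative (D, E): Asp2, Asp3 → −2.
Net charge = (+3) + (−2) = +1.

+1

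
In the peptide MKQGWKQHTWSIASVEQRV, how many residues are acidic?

1

Aspartate (D) and glutamate (E) have carboxylic-acid side chains and are the acidic amino acids.
Matching residues: E16.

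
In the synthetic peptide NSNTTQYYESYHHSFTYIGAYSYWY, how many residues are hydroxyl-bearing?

S, T, and Y are the three residues with a side-chain hydroxyl.
Matching residues: S2, T4, T5, Y7, Y8, S10, Y11, S14, T16, Y17, Y21, S22, Y23, Y25.

14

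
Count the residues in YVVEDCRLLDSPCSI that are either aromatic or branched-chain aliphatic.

Aromatic: F, W, Y. Branched-chain aliphatic: I, L, V.
Aromatic residues here: Y1 (1).
Branched-chain aliphatic residues here: V2, V3, L8, L9, I15 (5).
The two groups share no amino acid, so total = 1 + 5 = 6.

6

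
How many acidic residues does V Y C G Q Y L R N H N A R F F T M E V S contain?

1

Only D (aspartate) and E (glutamate) carry a side-chain carboxylic acid.
Matching residues: E18.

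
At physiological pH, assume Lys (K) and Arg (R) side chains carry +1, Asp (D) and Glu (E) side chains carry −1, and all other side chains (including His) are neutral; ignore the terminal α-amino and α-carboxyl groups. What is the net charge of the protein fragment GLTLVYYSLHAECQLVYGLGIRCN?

Positive (K, R): R22 → +1.
Negative (D, E): E12 → −1.
Net charge = (+1) + (−1) = 0.

0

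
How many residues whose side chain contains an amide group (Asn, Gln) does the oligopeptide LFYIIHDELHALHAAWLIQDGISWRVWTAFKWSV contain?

Matching residues: Q19.

1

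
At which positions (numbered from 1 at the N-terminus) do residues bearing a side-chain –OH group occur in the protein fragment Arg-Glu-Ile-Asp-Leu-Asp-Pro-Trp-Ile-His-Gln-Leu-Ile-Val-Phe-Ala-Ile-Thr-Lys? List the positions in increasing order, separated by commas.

18

Serine (S), threonine (T), and tyrosine (Y) each carry a hydroxyl group on the side chain.
Matching residues: Thr18.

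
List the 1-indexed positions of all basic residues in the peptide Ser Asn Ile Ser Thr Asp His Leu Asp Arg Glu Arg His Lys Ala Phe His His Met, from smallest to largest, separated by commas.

7, 10, 12, 13, 14, 17, 18

Lysine (K), arginine (R), and histidine (H) have basic, nitrogen-containing side chains.
Matching residues: His7, Arg10, Arg12, His13, Lys14, His17, His18.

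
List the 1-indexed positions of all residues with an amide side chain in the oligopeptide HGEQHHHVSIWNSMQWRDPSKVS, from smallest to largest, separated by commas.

Only N (asparagine) and Q (glutamine) carry a side-chain carboxamide.
Matching residues: Q4, N12, Q15.

4, 12, 15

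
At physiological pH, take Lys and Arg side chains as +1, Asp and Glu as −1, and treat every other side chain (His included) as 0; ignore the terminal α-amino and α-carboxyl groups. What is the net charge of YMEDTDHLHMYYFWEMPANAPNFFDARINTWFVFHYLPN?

-4

Positive (K, R): R27 → +1.
Negative (D, E): E3, D4, D6, E15, D25 → −5.
Net charge = (+1) + (−5) = −4.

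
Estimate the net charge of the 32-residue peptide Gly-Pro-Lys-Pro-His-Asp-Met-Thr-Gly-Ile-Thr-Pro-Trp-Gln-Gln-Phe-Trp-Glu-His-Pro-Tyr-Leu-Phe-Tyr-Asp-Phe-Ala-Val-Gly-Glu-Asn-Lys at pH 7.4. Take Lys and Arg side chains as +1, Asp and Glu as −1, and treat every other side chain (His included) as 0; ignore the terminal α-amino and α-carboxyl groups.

Positive (K, R): Lys3, Lys32 → +2.
Negative (D, E): Asp6, Glu18, Asp25, Glu30 → −4.
Net charge = (+2) + (−4) = −2.

-2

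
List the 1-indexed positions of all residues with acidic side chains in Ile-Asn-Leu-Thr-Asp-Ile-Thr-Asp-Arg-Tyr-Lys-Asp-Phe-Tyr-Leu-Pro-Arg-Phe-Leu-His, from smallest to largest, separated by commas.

Only D (aspartate) and E (glutamate) carry a side-chain carboxylic acid.
Matching residues: Asp5, Asp8, Asp12.

5, 8, 12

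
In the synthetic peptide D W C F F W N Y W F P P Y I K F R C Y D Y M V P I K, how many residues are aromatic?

Phenylalanine (F), tryptophan (W), and tyrosine (Y) have aromatic ring side chains.
Matching residues: W2, F4, F5, W6, Y8, W9, F10, Y13, F16, Y19, Y21.

11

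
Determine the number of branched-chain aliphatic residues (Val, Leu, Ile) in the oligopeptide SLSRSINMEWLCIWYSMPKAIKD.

5

Matching residues: L2, I6, L11, I13, I21.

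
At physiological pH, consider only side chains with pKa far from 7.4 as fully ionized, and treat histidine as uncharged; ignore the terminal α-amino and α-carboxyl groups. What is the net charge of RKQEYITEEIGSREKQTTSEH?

-1

Near pH 7.4, K and R contribute +1 each, D and E contribute −1 each, and every other side chain (His included, as stated) is uncharged.
Positive (K, R): R1, K2, R13, K15 → +4.
Negative (D, E): E4, E8, E9, E14, E20 → −5.
Net charge = (+4) + (−5) = −1.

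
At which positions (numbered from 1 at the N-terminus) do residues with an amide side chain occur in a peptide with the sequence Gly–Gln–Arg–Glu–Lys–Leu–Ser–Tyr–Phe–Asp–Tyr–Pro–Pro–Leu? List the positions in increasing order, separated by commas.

Asparagine (N) and glutamine (Q) have uncharged amide side chains.
Matching residues: Gln2.

2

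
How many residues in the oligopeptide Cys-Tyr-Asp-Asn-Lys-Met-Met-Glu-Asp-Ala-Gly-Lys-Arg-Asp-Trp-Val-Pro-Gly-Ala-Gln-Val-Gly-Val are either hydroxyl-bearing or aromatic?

2

Hydroxyl-bearing: S, T, Y. Aromatic: F, W, Y.
Hydroxyl-bearing residues here: Tyr2 (1).
Aromatic residues here: Tyr2, Trp15 (2).
Y is in both groups, so the 1 Y residue must not be double-counted.
Total = 1 + 2 − 1 = 2.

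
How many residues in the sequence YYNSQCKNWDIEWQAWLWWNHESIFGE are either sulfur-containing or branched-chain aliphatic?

Sulfur-containing: C, M. Branched-chain aliphatic: I, L, V.
Sulfur-containing residues here: C6 (1).
Branched-chain aliphatic residues here: I11, L17, I24 (3).
The two groups share no amino acid, so total = 1 + 3 = 4.

4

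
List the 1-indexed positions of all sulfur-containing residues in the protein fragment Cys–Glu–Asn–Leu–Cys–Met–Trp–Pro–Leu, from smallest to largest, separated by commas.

Only Cys (C) and Met (M) have a sulfur atom in the side chain.
Matching residues: Cys1, Cys5, Met6.

1, 5, 6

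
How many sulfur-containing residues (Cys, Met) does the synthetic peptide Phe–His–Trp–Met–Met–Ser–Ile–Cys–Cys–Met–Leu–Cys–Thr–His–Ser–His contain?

6

Matching residues: Met4, Met5, Cys8, Cys9, Met10, Cys12.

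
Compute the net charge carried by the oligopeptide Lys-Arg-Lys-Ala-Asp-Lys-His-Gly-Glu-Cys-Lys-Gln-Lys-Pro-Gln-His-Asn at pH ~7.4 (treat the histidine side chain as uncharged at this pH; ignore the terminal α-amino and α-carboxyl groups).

The side chains ionized at physiological pH are Lys/Arg (+1) and Asp/Glu (−1); with His treated as neutral, nothing else contributes.
Positive (K, R): Lys1, Arg2, Lys3, Lys6, Lys11, Lys13 → +6.
Negative (D, E): Asp5, Glu9 → −2.
Net charge = (+6) + (−2) = +4.

+4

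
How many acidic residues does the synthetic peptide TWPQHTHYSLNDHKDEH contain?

Aspartate (D) and glutamate (E) have carboxylic-acid side chains and are the acidic amino acids.
Matching residues: D12, D15, E16.

3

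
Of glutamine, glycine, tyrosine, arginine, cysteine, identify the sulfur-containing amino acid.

Cysteine (C, thiol) and methionine (M, thioether) are the two sulfur-containing amino acids.
Of the listed options, only cysteine belongs to this group.

cysteine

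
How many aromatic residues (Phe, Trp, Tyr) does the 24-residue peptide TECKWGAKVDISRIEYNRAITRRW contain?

3

Matching residues: W5, Y16, W24.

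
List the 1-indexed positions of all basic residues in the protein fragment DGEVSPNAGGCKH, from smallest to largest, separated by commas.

12, 13

Lysine (K), arginine (R), and histidine (H) have basic, nitrogen-containing side chains.
Matching residues: K12, H13.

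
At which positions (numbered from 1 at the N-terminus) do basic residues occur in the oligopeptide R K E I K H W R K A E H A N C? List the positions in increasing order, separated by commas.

The basic amino acids are Lys (K), Arg (R), and His (H).
Matching residues: R1, K2, K5, H6, R8, K9, H12.

1, 2, 5, 6, 8, 9, 12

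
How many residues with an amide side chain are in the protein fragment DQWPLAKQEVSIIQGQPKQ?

Only N (asparagine) and Q (glutamine) carry a side-chain carboxamide.
Matching residues: Q2, Q8, Q14, Q16, Q19.

5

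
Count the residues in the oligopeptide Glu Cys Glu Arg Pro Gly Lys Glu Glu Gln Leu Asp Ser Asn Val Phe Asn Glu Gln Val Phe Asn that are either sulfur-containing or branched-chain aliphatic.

Sulfur-containing: C, M. Branched-chain aliphatic: I, L, V.
Sulfur-containing residues here: Cys2 (1).
Branched-chain aliphatic residues here: Leu11, Val15, Val20 (3).
The two groups share no amino acid, so total = 1 + 3 = 4.

4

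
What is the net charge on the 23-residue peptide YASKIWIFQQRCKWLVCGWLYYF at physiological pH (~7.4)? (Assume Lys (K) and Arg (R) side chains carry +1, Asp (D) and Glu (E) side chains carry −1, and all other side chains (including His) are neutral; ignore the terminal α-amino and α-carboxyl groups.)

Positive (K, R): K4, R11, K13 → +3.
Negative (D, E): none → −0.
Net charge = (+3) + (−0) = +3.

+3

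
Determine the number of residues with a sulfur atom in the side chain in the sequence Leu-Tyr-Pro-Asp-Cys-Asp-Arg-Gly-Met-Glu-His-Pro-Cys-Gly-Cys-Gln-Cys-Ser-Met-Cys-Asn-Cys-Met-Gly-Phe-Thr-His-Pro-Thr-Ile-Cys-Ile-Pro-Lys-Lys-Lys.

Cysteine (C, thiol) and methionine (M, thioether) are the two sulfur-containing amino acids.
Matching residues: Cys5, Met9, Cys13, Cys15, Cys17, Met19, Cys20, Cys22, Met23, Cys31.

10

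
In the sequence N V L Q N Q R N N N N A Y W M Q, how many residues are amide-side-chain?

Asparagine (N) and glutamine (Q) have uncharged amide side chains.
Matching residues: N1, Q4, N5, Q6, N8, N9, N10, N11, Q16.

9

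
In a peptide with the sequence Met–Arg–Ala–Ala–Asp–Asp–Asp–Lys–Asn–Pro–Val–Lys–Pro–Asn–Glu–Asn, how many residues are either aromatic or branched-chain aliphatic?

1

Aromatic: F, W, Y. Branched-chain aliphatic: I, L, V.
Aromatic residues here: none (0).
Branched-chain aliphatic residues here: Val11 (1).
The two groups share no amino acid, so total = 0 + 1 = 1.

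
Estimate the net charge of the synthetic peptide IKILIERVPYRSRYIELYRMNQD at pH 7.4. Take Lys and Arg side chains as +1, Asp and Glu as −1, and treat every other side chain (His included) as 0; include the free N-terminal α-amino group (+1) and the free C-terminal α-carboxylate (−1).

Positive (K, R): K2, R7, R11, R13, R19 → +5.
Negative (D, E): E6, E16, D23 → −3.
The N-terminus (+1) and C-terminus (−1) cancel.
Net charge = (+5) + (−3) = +2.

+2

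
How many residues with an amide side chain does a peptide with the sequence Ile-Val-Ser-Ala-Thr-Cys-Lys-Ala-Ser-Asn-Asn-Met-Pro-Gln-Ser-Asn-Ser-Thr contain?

4

Only N (asparagine) and Q (glutamine) carry a side-chain carboxamide.
Matching residues: Asn10, Asn11, Gln14, Asn16.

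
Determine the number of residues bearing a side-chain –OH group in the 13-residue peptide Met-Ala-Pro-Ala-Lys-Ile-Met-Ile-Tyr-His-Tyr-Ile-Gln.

S, T, and Y are the three residues with a side-chain hydroxyl.
Matching residues: Tyr9, Tyr11.

2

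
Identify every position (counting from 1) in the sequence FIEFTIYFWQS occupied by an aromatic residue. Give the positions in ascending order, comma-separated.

1, 4, 7, 8, 9

Matching residues: F1, F4, Y7, F8, W9.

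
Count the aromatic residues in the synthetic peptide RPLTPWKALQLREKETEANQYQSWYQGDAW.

5

Phenylalanine (F), tryptophan (W), and tyrosine (Y) have aromatic ring side chains.
Matching residues: W6, Y21, W24, Y25, W30.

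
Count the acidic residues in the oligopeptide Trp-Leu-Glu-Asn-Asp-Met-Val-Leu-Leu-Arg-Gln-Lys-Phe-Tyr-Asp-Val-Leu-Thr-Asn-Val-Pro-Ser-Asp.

The acidic residues are Asp (D) and Glu (E), whose side chains end in a carboxylate group.
Matching residues: Glu3, Asp5, Asp15, Asp23.

4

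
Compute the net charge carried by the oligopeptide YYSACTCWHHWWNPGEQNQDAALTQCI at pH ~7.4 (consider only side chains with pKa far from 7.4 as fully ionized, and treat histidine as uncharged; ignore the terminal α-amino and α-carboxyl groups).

-2

The side chains ionized at physiological pH are Lys/Arg (+1) and Asp/Glu (−1); with His treated as neutral, nothing else contributes.
Positive (K, R): none → +0.
Negative (D, E): E16, D20 → −2.
Net charge = (+0) + (−2) = −2.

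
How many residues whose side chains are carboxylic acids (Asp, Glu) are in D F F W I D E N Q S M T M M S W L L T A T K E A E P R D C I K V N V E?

7

Matching residues: D1, D6, E7, E23, E25, D28, E35.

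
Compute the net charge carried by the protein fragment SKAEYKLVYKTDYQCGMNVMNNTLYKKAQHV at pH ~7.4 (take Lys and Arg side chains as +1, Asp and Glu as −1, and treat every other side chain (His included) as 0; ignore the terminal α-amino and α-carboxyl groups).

Positive (K, R): K2, K6, K10, K26, K27 → +5.
Negative (D, E): E4, D12 → −2.
Net charge = (+5) + (−2) = +3.

+3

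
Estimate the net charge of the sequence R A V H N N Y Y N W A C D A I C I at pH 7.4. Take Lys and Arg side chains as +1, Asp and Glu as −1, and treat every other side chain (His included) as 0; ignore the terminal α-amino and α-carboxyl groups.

0

Positive (K, R): R1 → +1.
Negative (D, E): D13 → −1.
Net charge = (+1) + (−1) = 0.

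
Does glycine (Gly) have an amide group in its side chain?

No

Asparagine (N) and glutamine (Q) have uncharged amide side chains.
Glycine is not in this group.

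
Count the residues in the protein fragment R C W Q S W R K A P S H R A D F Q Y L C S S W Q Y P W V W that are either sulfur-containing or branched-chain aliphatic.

Sulfur-containing: C, M. Branched-chain aliphatic: I, L, V.
Sulfur-containing residues here: C2, C20 (2).
Branched-chain aliphatic residues here: L19, V28 (2).
The two groups share no amino acid, so total = 2 + 2 = 4.

4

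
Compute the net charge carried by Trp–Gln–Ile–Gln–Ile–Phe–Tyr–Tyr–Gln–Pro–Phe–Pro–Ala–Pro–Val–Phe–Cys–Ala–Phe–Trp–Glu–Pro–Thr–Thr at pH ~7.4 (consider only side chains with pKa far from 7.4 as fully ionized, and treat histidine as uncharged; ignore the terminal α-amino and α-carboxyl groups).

The side chains ionized at physiological pH are Lys/Arg (+1) and Asp/Glu (−1); with His treated as neutral, nothing else contributes.
Positive (K, R): none → +0.
Negative (D, E): Glu21 → −1.
Net charge = (+0) + (−1) = −1.

-1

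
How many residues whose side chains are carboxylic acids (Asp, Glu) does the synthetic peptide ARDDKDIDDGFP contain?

5

Matching residues: D3, D4, D6, D8, D9.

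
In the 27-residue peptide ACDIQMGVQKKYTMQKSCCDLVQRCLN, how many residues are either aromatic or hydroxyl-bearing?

3

Aromatic: F, W, Y. Hydroxyl-bearing: S, T, Y.
Aromatic residues here: Y12 (1).
Hydroxyl-bearing residues here: Y12, T13, S17 (3).
Y is in both groups, so the 1 Y residue must not be double-counted.
Total = 1 + 3 − 1 = 3.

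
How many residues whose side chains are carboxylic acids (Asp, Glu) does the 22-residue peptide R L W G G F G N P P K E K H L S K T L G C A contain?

Matching residues: E12.

1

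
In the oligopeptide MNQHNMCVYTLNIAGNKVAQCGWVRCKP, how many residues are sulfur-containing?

Only Cys (C) and Met (M) have a sulfur atom in the side chain.
Matching residues: M1, M6, C7, C21, C26.

5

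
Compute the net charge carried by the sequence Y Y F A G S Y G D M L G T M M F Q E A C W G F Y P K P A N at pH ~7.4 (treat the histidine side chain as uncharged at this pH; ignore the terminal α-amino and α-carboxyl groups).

-1

Near pH 7.4, K and R contribute +1 each, D and E contribute −1 each, and every other side chain (His included, as stated) is uncharged.
Positive (K, R): K26 → +1.
Negative (D, E): D9, E18 → −2.
Net charge = (+1) + (−2) = −1.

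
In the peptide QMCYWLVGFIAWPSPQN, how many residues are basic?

0

K, R, and H are the three residues with basic side chains (ε-amine, guanidinium, and imidazole respectively).
None of the 17 residues belong to this group.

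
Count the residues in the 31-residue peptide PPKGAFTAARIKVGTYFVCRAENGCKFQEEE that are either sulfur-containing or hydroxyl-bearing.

Sulfur-containing: C, M. Hydroxyl-bearing: S, T, Y.
Sulfur-containing residues here: C19, C25 (2).
Hydroxyl-bearing residues here: T7, T15, Y16 (3).
The two groups share no amino acid, so total = 2 + 3 = 5.

5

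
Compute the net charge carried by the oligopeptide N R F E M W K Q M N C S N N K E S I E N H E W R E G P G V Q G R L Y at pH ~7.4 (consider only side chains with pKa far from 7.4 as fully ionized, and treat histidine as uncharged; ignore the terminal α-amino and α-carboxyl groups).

At pH ~7.4 the Lys and Arg side chains are protonated (+1), the Asp and Glu side chains are deprotonated (−1), and with His taken as neutral all other side chains carry no charge.
Positive (K, R): R2, K7, K15, R24, R32 → +5.
Negative (D, E): E4, E16, E19, E22, E25 → −5.
Net charge = (+5) + (−5) = 0.

0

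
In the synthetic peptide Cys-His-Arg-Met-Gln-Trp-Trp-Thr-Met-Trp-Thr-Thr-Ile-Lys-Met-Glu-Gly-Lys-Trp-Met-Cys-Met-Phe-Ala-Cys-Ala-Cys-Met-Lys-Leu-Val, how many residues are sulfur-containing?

Cysteine (C, thiol) and methionine (M, thioether) are the two sulfur-containing amino acids.
Matching residues: Cys1, Met4, Met9, Met15, Met20, Cys21, Met22, Cys25, Cys27, Met28.

10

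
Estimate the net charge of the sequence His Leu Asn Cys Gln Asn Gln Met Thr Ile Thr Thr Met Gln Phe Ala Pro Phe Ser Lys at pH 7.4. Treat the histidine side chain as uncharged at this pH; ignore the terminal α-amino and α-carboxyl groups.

The side chains ionized at physiological pH are Lys/Arg (+1) and Asp/Glu (−1); with His treated as neutral, nothing else contributes.
Positive (K, R): Lys20 → +1.
Negative (D, E): none → −0.
Net charge = (+1) + (−0) = +1.

+1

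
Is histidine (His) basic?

Yes

K, R, and H are the three residues with basic side chains (ε-amine, guanidinium, and imidazole respectively).
Histidine is in this group.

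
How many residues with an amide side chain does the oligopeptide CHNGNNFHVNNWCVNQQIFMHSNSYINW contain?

10

Asparagine (N) and glutamine (Q) have uncharged amide side chains.
Matching residues: N3, N5, N6, N10, N11, N15, Q16, Q17, N23, N27.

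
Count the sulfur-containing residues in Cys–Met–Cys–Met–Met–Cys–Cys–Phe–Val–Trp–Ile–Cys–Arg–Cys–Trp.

The sulfur-bearing residues are cysteine (–SH) and methionine (–S–CH₃).
Matching residues: Cys1, Met2, Cys3, Met4, Met5, Cys6, Cys7, Cys12, Cys14.

9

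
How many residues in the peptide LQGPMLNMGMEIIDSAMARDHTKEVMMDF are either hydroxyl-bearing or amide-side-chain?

4

Hydroxyl-bearing: S, T, Y. Amide-side-chain: N, Q.
Hydroxyl-bearing residues here: S15, T22 (2).
Amide-side-chain residues here: Q2, N7 (2).
The two groups share no amino acid, so total = 2 + 2 = 4.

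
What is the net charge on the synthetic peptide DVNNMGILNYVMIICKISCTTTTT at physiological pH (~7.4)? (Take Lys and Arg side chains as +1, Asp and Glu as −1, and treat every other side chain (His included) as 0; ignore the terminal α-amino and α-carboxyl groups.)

Positive (K, R): K16 → +1.
Negative (D, E): D1 → −1.
Net charge = (+1) + (−1) = 0.

0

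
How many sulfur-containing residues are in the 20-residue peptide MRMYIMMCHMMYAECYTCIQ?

9

Cysteine (C, thiol) and methionine (M, thioether) are the two sulfur-containing amino acids.
Matching residues: M1, M3, M6, M7, C8, M10, M11, C15, C18.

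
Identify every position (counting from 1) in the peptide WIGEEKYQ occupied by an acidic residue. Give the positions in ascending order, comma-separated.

4, 5

Aspartate (D) and glutamate (E) have carboxylic-acid side chains and are the acidic amino acids.
Matching residues: E4, E5.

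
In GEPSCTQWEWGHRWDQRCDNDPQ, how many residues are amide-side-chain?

Only N (asparagine) and Q (glutamine) carry a side-chain carboxamide.
Matching residues: Q7, Q16, N20, Q23.

4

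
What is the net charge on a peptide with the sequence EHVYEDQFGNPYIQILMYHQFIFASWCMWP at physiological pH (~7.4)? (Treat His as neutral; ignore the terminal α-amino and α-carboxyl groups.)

The side chains ionized at physiological pH are Lys/Arg (+1) and Asp/Glu (−1); with His treated as neutral, nothing else contributes.
Positive (K, R): none → +0.
Negative (D, E): E1, E5, D6 → −3.
Net charge = (+0) + (−3) = −3.

-3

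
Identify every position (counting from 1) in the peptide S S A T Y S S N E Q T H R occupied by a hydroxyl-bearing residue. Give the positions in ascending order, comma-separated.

The –OH-bearing residues are Ser, Thr (aliphatic alcohols), and Tyr (phenol).
Matching residues: S1, S2, T4, Y5, S6, S7, T11.

1, 2, 4, 5, 6, 7, 11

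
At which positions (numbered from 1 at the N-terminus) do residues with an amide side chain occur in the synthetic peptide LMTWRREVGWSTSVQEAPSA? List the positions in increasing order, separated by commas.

15

Only N (asparagine) and Q (glutamine) carry a side-chain carboxamide.
Matching residues: Q15.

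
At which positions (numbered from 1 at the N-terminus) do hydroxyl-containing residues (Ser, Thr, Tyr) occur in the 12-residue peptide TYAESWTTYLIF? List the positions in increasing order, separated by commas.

1, 2, 5, 7, 8, 9

Matching residues: T1, Y2, S5, T7, T8, Y9.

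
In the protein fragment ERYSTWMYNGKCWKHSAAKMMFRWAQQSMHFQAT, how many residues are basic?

7

The basic amino acids are Lys (K), Arg (R), and His (H).
Matching residues: R2, K11, K14, H15, K19, R23, H30.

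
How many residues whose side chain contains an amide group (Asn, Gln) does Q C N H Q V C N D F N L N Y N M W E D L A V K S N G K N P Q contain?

Matching residues: Q1, N3, Q5, N8, N11, N13, N15, N25, N28, Q30.

10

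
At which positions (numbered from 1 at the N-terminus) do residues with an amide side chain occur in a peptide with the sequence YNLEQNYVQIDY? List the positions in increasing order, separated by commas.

2, 5, 6, 9

The amide-side-chain residues are Asn (N) and Gln (Q).
Matching residues: N2, Q5, N6, Q9.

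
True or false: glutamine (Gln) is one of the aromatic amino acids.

The aromatic amino acids are Phe (F, benzyl), Trp (W, indole), and Tyr (Y, phenol).
Glutamine is not in this group.

False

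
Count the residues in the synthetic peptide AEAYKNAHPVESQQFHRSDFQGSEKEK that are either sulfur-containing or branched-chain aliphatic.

Sulfur-containing: C, M. Branched-chain aliphatic: I, L, V.
Sulfur-containing residues here: none (0).
Branched-chain aliphatic residues here: V10 (1).
The two groups share no amino acid, so total = 0 + 1 = 1.

1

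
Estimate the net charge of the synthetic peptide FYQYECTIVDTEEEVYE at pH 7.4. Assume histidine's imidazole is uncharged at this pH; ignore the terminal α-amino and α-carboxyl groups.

-6

At pH ~7.4 the Lys and Arg side chains are protonated (+1), the Asp and Glu side chains are deprotonated (−1), and with His taken as neutral all other side chains carry no charge.
Positive (K, R): none → +0.
Negative (D, E): E5, D10, E12, E13, E14, E17 → −6.
Net charge = (+0) + (−6) = −6.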